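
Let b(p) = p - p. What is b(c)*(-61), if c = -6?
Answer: 0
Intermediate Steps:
b(p) = 0
b(c)*(-61) = 0*(-61) = 0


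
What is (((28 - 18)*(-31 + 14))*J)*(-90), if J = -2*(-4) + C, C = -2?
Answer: 91800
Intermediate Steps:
J = 6 (J = -2*(-4) - 2 = 8 - 2 = 6)
(((28 - 18)*(-31 + 14))*J)*(-90) = (((28 - 18)*(-31 + 14))*6)*(-90) = ((10*(-17))*6)*(-90) = -170*6*(-90) = -1020*(-90) = 91800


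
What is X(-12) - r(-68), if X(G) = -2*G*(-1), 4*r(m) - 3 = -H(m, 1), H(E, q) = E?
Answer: -167/4 ≈ -41.750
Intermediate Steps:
r(m) = 3/4 - m/4 (r(m) = 3/4 + (-m)/4 = 3/4 - m/4)
X(G) = 2*G
X(-12) - r(-68) = 2*(-12) - (3/4 - 1/4*(-68)) = -24 - (3/4 + 17) = -24 - 1*71/4 = -24 - 71/4 = -167/4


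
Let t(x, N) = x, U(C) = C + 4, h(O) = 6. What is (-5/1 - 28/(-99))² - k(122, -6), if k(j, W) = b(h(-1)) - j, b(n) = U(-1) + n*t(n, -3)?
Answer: 1031572/9801 ≈ 105.25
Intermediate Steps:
U(C) = 4 + C
b(n) = 3 + n² (b(n) = (4 - 1) + n*n = 3 + n²)
k(j, W) = 39 - j (k(j, W) = (3 + 6²) - j = (3 + 36) - j = 39 - j)
(-5/1 - 28/(-99))² - k(122, -6) = (-5/1 - 28/(-99))² - (39 - 1*122) = (-5*1 - 28*(-1/99))² - (39 - 122) = (-5 + 28/99)² - 1*(-83) = (-467/99)² + 83 = 218089/9801 + 83 = 1031572/9801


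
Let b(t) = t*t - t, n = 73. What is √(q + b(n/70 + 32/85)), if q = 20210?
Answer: √28620223811/1190 ≈ 142.16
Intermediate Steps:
b(t) = t² - t
√(q + b(n/70 + 32/85)) = √(20210 + (73/70 + 32/85)*(-1 + (73/70 + 32/85))) = √(20210 + 1689*(-1 + 1689/1190)/1190) = √(20210 + (1689/1190)*(499/1190)) = √(20210 + 842811/1416100) = √(28620223811/1416100) = √28620223811/1190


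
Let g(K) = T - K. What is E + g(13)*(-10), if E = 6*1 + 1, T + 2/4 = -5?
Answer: 192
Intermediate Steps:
T = -11/2 (T = -½ - 5 = -11/2 ≈ -5.5000)
E = 7 (E = 6 + 1 = 7)
g(K) = -11/2 - K
E + g(13)*(-10) = 7 + (-11/2 - 1*13)*(-10) = 7 + (-11/2 - 13)*(-10) = 7 - 37/2*(-10) = 7 + 185 = 192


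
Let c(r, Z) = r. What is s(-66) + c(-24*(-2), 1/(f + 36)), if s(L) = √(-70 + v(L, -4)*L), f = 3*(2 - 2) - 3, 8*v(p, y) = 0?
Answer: 48 + I*√70 ≈ 48.0 + 8.3666*I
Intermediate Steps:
v(p, y) = 0 (v(p, y) = (⅛)*0 = 0)
f = -3 (f = 3*0 - 3 = 0 - 3 = -3)
s(L) = I*√70 (s(L) = √(-70 + 0*L) = √(-70 + 0) = √(-70) = I*√70)
s(-66) + c(-24*(-2), 1/(f + 36)) = I*√70 - 24*(-2) = I*√70 + 48 = 48 + I*√70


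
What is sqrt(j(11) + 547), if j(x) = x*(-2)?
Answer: 5*sqrt(21) ≈ 22.913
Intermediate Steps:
j(x) = -2*x
sqrt(j(11) + 547) = sqrt(-2*11 + 547) = sqrt(-22 + 547) = sqrt(525) = 5*sqrt(21)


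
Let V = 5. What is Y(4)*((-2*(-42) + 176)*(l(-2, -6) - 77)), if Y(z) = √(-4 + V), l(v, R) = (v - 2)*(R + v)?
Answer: -11700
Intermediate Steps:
l(v, R) = (-2 + v)*(R + v)
Y(z) = 1 (Y(z) = √(-4 + 5) = √1 = 1)
Y(4)*((-2*(-42) + 176)*(l(-2, -6) - 77)) = 1*((-2*(-42) + 176)*(((-2)² - 2*(-6) - 2*(-2) - 6*(-2)) - 77)) = 1*((84 + 176)*((4 + 12 + 4 + 12) - 77)) = 1*(260*(32 - 77)) = 1*(260*(-45)) = 1*(-11700) = -11700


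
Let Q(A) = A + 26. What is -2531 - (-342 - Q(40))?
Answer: -2123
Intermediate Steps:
Q(A) = 26 + A
-2531 - (-342 - Q(40)) = -2531 - (-342 - (26 + 40)) = -2531 - (-342 - 1*66) = -2531 - (-342 - 66) = -2531 - 1*(-408) = -2531 + 408 = -2123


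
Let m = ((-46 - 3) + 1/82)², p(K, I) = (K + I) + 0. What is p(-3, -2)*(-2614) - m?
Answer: 71746391/6724 ≈ 10670.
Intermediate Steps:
p(K, I) = I + K (p(K, I) = (I + K) + 0 = I + K)
m = 16136289/6724 (m = (-49 + 1/82)² = (-4017/82)² = 16136289/6724 ≈ 2399.8)
p(-3, -2)*(-2614) - m = (-2 - 3)*(-2614) - 1*16136289/6724 = -5*(-2614) - 16136289/6724 = 13070 - 16136289/6724 = 71746391/6724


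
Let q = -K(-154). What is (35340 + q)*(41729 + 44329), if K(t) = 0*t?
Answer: 3041289720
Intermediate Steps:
K(t) = 0
q = 0 (q = -1*0 = 0)
(35340 + q)*(41729 + 44329) = (35340 + 0)*(41729 + 44329) = 35340*86058 = 3041289720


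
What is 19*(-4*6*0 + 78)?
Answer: 1482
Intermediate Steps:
19*(-4*6*0 + 78) = 19*(-24*0 + 78) = 19*(0 + 78) = 19*78 = 1482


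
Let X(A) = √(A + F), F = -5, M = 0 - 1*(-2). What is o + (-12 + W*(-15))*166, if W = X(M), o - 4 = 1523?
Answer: -465 - 2490*I*√3 ≈ -465.0 - 4312.8*I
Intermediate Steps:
M = 2 (M = 0 + 2 = 2)
o = 1527 (o = 4 + 1523 = 1527)
X(A) = √(-5 + A) (X(A) = √(A - 5) = √(-5 + A))
W = I*√3 (W = √(-5 + 2) = √(-3) = I*√3 ≈ 1.732*I)
o + (-12 + W*(-15))*166 = 1527 + (-12 + (I*√3)*(-15))*166 = 1527 + (-12 - 15*I*√3)*166 = 1527 + (-1992 - 2490*I*√3) = -465 - 2490*I*√3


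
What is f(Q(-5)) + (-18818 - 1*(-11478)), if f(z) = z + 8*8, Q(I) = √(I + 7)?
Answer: -7276 + √2 ≈ -7274.6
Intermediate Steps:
Q(I) = √(7 + I)
f(z) = 64 + z (f(z) = z + 64 = 64 + z)
f(Q(-5)) + (-18818 - 1*(-11478)) = (64 + √(7 - 5)) + (-18818 - 1*(-11478)) = (64 + √2) + (-18818 + 11478) = (64 + √2) - 7340 = -7276 + √2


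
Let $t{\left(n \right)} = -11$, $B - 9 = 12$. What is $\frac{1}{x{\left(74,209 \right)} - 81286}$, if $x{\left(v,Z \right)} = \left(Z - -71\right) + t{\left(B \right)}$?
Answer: $- \frac{1}{81017} \approx -1.2343 \cdot 10^{-5}$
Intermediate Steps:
$B = 21$ ($B = 9 + 12 = 21$)
$x{\left(v,Z \right)} = 60 + Z$ ($x{\left(v,Z \right)} = \left(Z - -71\right) - 11 = \left(Z + 71\right) - 11 = \left(71 + Z\right) - 11 = 60 + Z$)
$\frac{1}{x{\left(74,209 \right)} - 81286} = \frac{1}{\left(60 + 209\right) - 81286} = \frac{1}{269 - 81286} = \frac{1}{-81017} = - \frac{1}{81017}$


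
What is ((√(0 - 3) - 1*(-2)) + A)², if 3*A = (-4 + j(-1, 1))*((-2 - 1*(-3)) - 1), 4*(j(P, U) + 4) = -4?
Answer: (2 + I*√3)² ≈ 1.0 + 6.9282*I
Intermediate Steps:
j(P, U) = -5 (j(P, U) = -4 + (¼)*(-4) = -4 - 1 = -5)
A = 0 (A = ((-4 - 5)*((-2 - 1*(-3)) - 1))/3 = (-9*((-2 + 3) - 1))/3 = (-9*(1 - 1))/3 = (-9*0)/3 = (⅓)*0 = 0)
((√(0 - 3) - 1*(-2)) + A)² = ((√(0 - 3) - 1*(-2)) + 0)² = ((√(-3) + 2) + 0)² = ((I*√3 + 2) + 0)² = ((2 + I*√3) + 0)² = (2 + I*√3)²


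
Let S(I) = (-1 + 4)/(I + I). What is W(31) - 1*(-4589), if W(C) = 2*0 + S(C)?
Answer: 284521/62 ≈ 4589.0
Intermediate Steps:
S(I) = 3/(2*I) (S(I) = 3/((2*I)) = 3*(1/(2*I)) = 3/(2*I))
W(C) = 3/(2*C) (W(C) = 2*0 + 3/(2*C) = 0 + 3/(2*C) = 3/(2*C))
W(31) - 1*(-4589) = (3/2)/31 - 1*(-4589) = (3/2)*(1/31) + 4589 = 3/62 + 4589 = 284521/62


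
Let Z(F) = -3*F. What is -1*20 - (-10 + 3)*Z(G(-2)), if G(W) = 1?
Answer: -41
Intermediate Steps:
-1*20 - (-10 + 3)*Z(G(-2)) = -1*20 - (-10 + 3)*(-3*1) = -20 - (-7)*(-3) = -20 - 1*21 = -20 - 21 = -41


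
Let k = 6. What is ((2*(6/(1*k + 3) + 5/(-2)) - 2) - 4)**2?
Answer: 841/9 ≈ 93.444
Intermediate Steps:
((2*(6/(1*k + 3) + 5/(-2)) - 2) - 4)**2 = ((2*(6/(1*6 + 3) + 5/(-2)) - 2) - 4)**2 = ((2*(6/(6 + 3) + 5*(-1/2)) - 2) - 4)**2 = ((2*(6/9 - 5/2) - 2) - 4)**2 = ((2*(6*(1/9) - 5/2) - 2) - 4)**2 = ((2*(2/3 - 5/2) - 2) - 4)**2 = ((2*(-11/6) - 2) - 4)**2 = ((-11/3 - 2) - 4)**2 = (-17/3 - 4)**2 = (-29/3)**2 = 841/9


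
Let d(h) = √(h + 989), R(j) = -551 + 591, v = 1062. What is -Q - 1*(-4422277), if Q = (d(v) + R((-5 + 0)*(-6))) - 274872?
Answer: 4697109 - √2051 ≈ 4.6971e+6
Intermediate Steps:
R(j) = 40
d(h) = √(989 + h)
Q = -274832 + √2051 (Q = (√(989 + 1062) + 40) - 274872 = (√2051 + 40) - 274872 = (40 + √2051) - 274872 = -274832 + √2051 ≈ -2.7479e+5)
-Q - 1*(-4422277) = -(-274832 + √2051) - 1*(-4422277) = (274832 - √2051) + 4422277 = 4697109 - √2051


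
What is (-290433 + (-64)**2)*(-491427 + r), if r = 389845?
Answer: 29086685134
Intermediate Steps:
(-290433 + (-64)**2)*(-491427 + r) = (-290433 + (-64)**2)*(-491427 + 389845) = (-290433 + 4096)*(-101582) = -286337*(-101582) = 29086685134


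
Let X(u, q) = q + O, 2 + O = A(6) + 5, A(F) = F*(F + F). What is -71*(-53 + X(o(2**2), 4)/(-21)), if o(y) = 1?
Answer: 84632/21 ≈ 4030.1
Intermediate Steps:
A(F) = 2*F**2 (A(F) = F*(2*F) = 2*F**2)
O = 75 (O = -2 + (2*6**2 + 5) = -2 + (2*36 + 5) = -2 + (72 + 5) = -2 + 77 = 75)
X(u, q) = 75 + q (X(u, q) = q + 75 = 75 + q)
-71*(-53 + X(o(2**2), 4)/(-21)) = -71*(-53 + (75 + 4)/(-21)) = -71*(-53 + 79*(-1/21)) = -71*(-53 - 79/21) = -71*(-1192/21) = 84632/21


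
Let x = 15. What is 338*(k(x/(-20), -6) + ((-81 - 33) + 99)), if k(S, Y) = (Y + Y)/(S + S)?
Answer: -2366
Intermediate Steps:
k(S, Y) = Y/S (k(S, Y) = (2*Y)/((2*S)) = (2*Y)*(1/(2*S)) = Y/S)
338*(k(x/(-20), -6) + ((-81 - 33) + 99)) = 338*(-6/(15/(-20)) + ((-81 - 33) + 99)) = 338*(-6/(15*(-1/20)) + (-114 + 99)) = 338*(-6/(-¾) - 15) = 338*(-6*(-4/3) - 15) = 338*(8 - 15) = 338*(-7) = -2366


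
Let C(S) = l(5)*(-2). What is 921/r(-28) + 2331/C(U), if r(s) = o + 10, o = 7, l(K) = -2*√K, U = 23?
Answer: 921/17 + 2331*√5/20 ≈ 314.79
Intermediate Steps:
r(s) = 17 (r(s) = 7 + 10 = 17)
C(S) = 4*√5 (C(S) = -2*√5*(-2) = 4*√5)
921/r(-28) + 2331/C(U) = 921/17 + 2331/((4*√5)) = 921*(1/17) + 2331*(√5/20) = 921/17 + 2331*√5/20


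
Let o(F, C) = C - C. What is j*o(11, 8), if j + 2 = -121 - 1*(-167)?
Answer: 0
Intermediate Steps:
o(F, C) = 0
j = 44 (j = -2 + (-121 - 1*(-167)) = -2 + (-121 + 167) = -2 + 46 = 44)
j*o(11, 8) = 44*0 = 0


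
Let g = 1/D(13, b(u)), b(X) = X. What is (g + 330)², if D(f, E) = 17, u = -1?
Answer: 31483321/289 ≈ 1.0894e+5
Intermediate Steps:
g = 1/17 ≈ 0.058824
(g + 330)² = (1/17 + 330)² = (5611/17)² = 31483321/289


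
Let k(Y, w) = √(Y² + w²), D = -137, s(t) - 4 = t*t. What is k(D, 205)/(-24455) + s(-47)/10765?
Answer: 2213/10765 - √60794/24455 ≈ 0.19549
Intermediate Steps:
s(t) = 4 + t² (s(t) = 4 + t*t = 4 + t²)
k(D, 205)/(-24455) + s(-47)/10765 = √((-137)² + 205²)/(-24455) + (4 + (-47)²)/10765 = √(18769 + 42025)*(-1/24455) + (4 + 2209)*(1/10765) = √60794*(-1/24455) + 2213*(1/10765) = -√60794/24455 + 2213/10765 = 2213/10765 - √60794/24455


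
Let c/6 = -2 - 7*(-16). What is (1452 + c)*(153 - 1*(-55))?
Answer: 439296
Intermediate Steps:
c = 660 (c = 6*(-2 - 7*(-16)) = 6*(-2 + 112) = 6*110 = 660)
(1452 + c)*(153 - 1*(-55)) = (1452 + 660)*(153 - 1*(-55)) = 2112*(153 + 55) = 2112*208 = 439296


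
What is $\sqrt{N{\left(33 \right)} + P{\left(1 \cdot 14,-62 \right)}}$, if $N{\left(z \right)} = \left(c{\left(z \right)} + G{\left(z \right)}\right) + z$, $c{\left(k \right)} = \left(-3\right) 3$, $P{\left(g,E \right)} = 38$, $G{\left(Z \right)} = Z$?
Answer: $\sqrt{95} \approx 9.7468$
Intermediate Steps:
$c{\left(k \right)} = -9$
$N{\left(z \right)} = -9 + 2 z$ ($N{\left(z \right)} = \left(-9 + z\right) + z = -9 + 2 z$)
$\sqrt{N{\left(33 \right)} + P{\left(1 \cdot 14,-62 \right)}} = \sqrt{\left(-9 + 2 \cdot 33\right) + 38} = \sqrt{\left(-9 + 66\right) + 38} = \sqrt{57 + 38} = \sqrt{95}$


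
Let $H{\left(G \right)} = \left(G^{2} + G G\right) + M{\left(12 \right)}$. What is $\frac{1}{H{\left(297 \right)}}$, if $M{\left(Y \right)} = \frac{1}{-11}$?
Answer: $\frac{11}{1940597} \approx 5.6684 \cdot 10^{-6}$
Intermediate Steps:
$M{\left(Y \right)} = - \frac{1}{11}$
$H{\left(G \right)} = - \frac{1}{11} + 2 G^{2}$ ($H{\left(G \right)} = \left(G^{2} + G G\right) - \frac{1}{11} = \left(G^{2} + G^{2}\right) - \frac{1}{11} = 2 G^{2} - \frac{1}{11} = - \frac{1}{11} + 2 G^{2}$)
$\frac{1}{H{\left(297 \right)}} = \frac{1}{- \frac{1}{11} + 2 \cdot 297^{2}} = \frac{1}{- \frac{1}{11} + 2 \cdot 88209} = \frac{1}{- \frac{1}{11} + 176418} = \frac{1}{\frac{1940597}{11}} = \frac{11}{1940597}$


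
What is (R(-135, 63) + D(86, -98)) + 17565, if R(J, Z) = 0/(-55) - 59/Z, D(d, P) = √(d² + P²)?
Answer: 1106536/63 + 10*√170 ≈ 17694.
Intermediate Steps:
D(d, P) = √(P² + d²)
R(J, Z) = -59/Z (R(J, Z) = 0*(-1/55) - 59/Z = 0 - 59/Z = -59/Z)
(R(-135, 63) + D(86, -98)) + 17565 = (-59/63 + √((-98)² + 86²)) + 17565 = (-59*1/63 + √(9604 + 7396)) + 17565 = (-59/63 + √17000) + 17565 = (-59/63 + 10*√170) + 17565 = 1106536/63 + 10*√170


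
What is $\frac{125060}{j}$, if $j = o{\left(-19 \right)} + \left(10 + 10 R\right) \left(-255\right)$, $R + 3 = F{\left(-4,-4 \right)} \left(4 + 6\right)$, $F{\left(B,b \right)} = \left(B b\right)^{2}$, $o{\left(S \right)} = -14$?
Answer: $- \frac{62530}{3261457} \approx -0.019172$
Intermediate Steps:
$F{\left(B,b \right)} = B^{2} b^{2}$
$R = 2557$ ($R = -3 + \left(-4\right)^{2} \left(-4\right)^{2} \left(4 + 6\right) = -3 + 16 \cdot 16 \cdot 10 = -3 + 256 \cdot 10 = -3 + 2560 = 2557$)
$j = -6522914$ ($j = -14 + \left(10 + 10 \cdot 2557\right) \left(-255\right) = -14 + \left(10 + 25570\right) \left(-255\right) = -14 + 25580 \left(-255\right) = -14 - 6522900 = -6522914$)
$\frac{125060}{j} = \frac{125060}{-6522914} = 125060 \left(- \frac{1}{6522914}\right) = - \frac{62530}{3261457}$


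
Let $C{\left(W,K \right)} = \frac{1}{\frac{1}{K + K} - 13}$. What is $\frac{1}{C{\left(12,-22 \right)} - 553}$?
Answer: $- \frac{573}{316913} \approx -0.0018081$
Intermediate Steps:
$C{\left(W,K \right)} = \frac{1}{-13 + \frac{1}{2 K}}$ ($C{\left(W,K \right)} = \frac{1}{\frac{1}{2 K} - 13} = \frac{1}{-13 + \frac{1}{2 K}}$)
$\frac{1}{C{\left(12,-22 \right)} - 553} = \frac{1}{\left(-2\right) \left(-22\right) \frac{1}{-1 + 26 \left(-22\right)} - 553} = \frac{1}{\left(-2\right) \left(-22\right) \frac{1}{-1 - 572} - 553} = \frac{1}{\left(-2\right) \left(-22\right) \frac{1}{-573} - 553} = \frac{1}{\left(-2\right) \left(-22\right) \left(- \frac{1}{573}\right) - 553} = \frac{1}{- \frac{44}{573} - 553} = \frac{1}{- \frac{316913}{573}} = - \frac{573}{316913}$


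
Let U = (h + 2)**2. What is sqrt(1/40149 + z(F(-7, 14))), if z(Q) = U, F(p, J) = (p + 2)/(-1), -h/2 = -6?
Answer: sqrt(35104523505)/13383 ≈ 14.000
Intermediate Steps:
h = 12 (h = -2*(-6) = 12)
F(p, J) = -2 - p (F(p, J) = (2 + p)*(-1) = -2 - p)
U = 196 (U = (12 + 2)**2 = 14**2 = 196)
z(Q) = 196
sqrt(1/40149 + z(F(-7, 14))) = sqrt(1/40149 + 196) = sqrt(7869205/40149) = sqrt(35104523505)/13383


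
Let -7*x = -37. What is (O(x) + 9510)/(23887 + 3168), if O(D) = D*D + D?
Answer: 467618/1325695 ≈ 0.35273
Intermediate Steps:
x = 37/7 (x = -⅐*(-37) = 37/7 ≈ 5.2857)
O(D) = D + D² (O(D) = D² + D = D + D²)
(O(x) + 9510)/(23887 + 3168) = (37*(1 + 37/7)/7 + 9510)/(23887 + 3168) = ((37/7)*(44/7) + 9510)/27055 = (1628/49 + 9510)*(1/27055) = (467618/49)*(1/27055) = 467618/1325695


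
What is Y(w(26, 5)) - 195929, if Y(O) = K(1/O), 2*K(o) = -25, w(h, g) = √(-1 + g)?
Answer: -391883/2 ≈ -1.9594e+5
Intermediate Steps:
K(o) = -25/2 (K(o) = (½)*(-25) = -25/2)
Y(O) = -25/2
Y(w(26, 5)) - 195929 = -25/2 - 195929 = -391883/2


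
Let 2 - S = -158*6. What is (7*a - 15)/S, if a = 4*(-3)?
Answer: -99/950 ≈ -0.10421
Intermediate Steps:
a = -12
S = 950 (S = 2 - (-1)*158*6 = 2 - (-1)*948 = 2 - 1*(-948) = 2 + 948 = 950)
(7*a - 15)/S = (7*(-12) - 15)/950 = (-84 - 15)*(1/950) = -99*1/950 = -99/950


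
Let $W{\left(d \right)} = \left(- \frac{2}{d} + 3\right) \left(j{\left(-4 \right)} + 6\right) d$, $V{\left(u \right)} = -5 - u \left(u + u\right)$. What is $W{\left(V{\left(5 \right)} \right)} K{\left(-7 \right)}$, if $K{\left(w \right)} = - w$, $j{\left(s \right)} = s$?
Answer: $-2338$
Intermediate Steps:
$V{\left(u \right)} = -5 - 2 u^{2}$ ($V{\left(u \right)} = -5 - u 2 u = -5 - 2 u^{2}$)
$W{\left(d \right)} = 2 d \left(3 - \frac{2}{d}\right)$ ($W{\left(d \right)} = \left(- \frac{2}{d} + 3\right) \left(-4 + 6\right) d = \left(3 - \frac{2}{d}\right) 2 d = 2 d \left(3 - \frac{2}{d}\right)$)
$W{\left(V{\left(5 \right)} \right)} K{\left(-7 \right)} = \left(-4 + 6 \left(-5 - 2 \cdot 5^{2}\right)\right) \left(\left(-1\right) \left(-7\right)\right) = \left(-4 + 6 \left(-5 - 50\right)\right) 7 = \left(-4 + 6 \left(-55\right)\right) 7 = \left(-4 - 330\right) 7 = \left(-334\right) 7 = -2338$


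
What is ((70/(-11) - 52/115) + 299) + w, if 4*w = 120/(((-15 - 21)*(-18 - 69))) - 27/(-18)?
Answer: 772767739/2641320 ≈ 292.57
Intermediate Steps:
w = 803/2088 (w = (120/(((-15 - 21)*(-18 - 69))) - 27/(-18))/4 = (120/((-36*(-87))) - 27*(-1/18))/4 = (120/3132 + 3/2)/4 = (120*(1/3132) + 3/2)/4 = (10/261 + 3/2)/4 = (¼)*(803/522) = 803/2088 ≈ 0.38458)
((70/(-11) - 52/115) + 299) + w = ((70/(-11) - 52/115) + 299) + 803/2088 = ((70*(-1/11) - 52*1/115) + 299) + 803/2088 = ((-70/11 - 52/115) + 299) + 803/2088 = (-8622/1265 + 299) + 803/2088 = 369613/1265 + 803/2088 = 772767739/2641320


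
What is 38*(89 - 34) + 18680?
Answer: 20770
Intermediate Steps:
38*(89 - 34) + 18680 = 38*55 + 18680 = 2090 + 18680 = 20770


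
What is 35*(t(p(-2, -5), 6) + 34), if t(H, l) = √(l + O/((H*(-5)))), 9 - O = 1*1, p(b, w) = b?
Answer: 1190 + 7*√170 ≈ 1281.3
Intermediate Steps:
O = 8 (O = 9 - 1 = 8)
t(H, l) = √(l - 8/(5*H)) (t(H, l) = √(l + 8/((H*(-5)))) = √(l + 8/((-5*H))) = √(l + 8*(-1/(5*H))) = √(l - 8/(5*H)))
35*(t(p(-2, -5), 6) + 34) = 35*(√(-40/(-2) + 25*6)/5 + 34) = 35*(√(-40*(-½) + 150)/5 + 34) = 35*(√(20 + 150)/5 + 34) = 35*(√170/5 + 34) = 35*(34 + √170/5) = 1190 + 7*√170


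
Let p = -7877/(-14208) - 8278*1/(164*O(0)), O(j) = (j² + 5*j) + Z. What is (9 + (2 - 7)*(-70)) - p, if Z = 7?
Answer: 1491035621/4077696 ≈ 365.66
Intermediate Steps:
O(j) = 7 + j² + 5*j (O(j) = (j² + 5*j) + 7 = 7 + j² + 5*j)
p = -27142757/4077696 (p = -7877/(-14208) - 8278*1/(164*(7 + 0² + 5*0)) = -7877*(-1/14208) - 8278*1/(164*(7 + 0 + 0)) = 7877/14208 - 8278/(7*164) = 7877/14208 - 8278/1148 = 7877/14208 - 8278*1/1148 = 7877/14208 - 4139/574 = -27142757/4077696 ≈ -6.6564)
(9 + (2 - 7)*(-70)) - p = (9 + (2 - 7)*(-70)) - 1*(-27142757/4077696) = (9 - 5*(-70)) + 27142757/4077696 = (9 + 350) + 27142757/4077696 = 359 + 27142757/4077696 = 1491035621/4077696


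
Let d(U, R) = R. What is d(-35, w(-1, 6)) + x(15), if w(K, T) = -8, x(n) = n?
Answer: 7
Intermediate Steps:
d(-35, w(-1, 6)) + x(15) = -8 + 15 = 7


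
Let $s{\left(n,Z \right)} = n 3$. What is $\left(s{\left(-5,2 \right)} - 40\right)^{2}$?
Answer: $3025$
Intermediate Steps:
$s{\left(n,Z \right)} = 3 n$
$\left(s{\left(-5,2 \right)} - 40\right)^{2} = \left(3 \left(-5\right) - 40\right)^{2} = \left(-15 - 40\right)^{2} = \left(-55\right)^{2} = 3025$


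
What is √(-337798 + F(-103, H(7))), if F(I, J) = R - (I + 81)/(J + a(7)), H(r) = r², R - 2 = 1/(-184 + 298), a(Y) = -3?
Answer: I*√2322304967370/2622 ≈ 581.2*I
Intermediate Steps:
R = 229/114 (R = 2 + 1/(-184 + 298) = 2 + 1/114 = 229/114 ≈ 2.0088)
F(I, J) = 229/114 - (81 + I)/(-3 + J) (F(I, J) = 229/114 - (I + 81)/(J - 3) = 229/114 - (81 + I)/(-3 + J))
√(-337798 + F(-103, H(7))) = √(-337798 + (-9921 - 114*(-103) + 229*7²)/(114*(-3 + 7²))) = √(-337798 + (-9921 + 11742 + 229*49)/(114*(-3 + 49))) = √(-337798 + (1/114)*(-9921 + 11742 + 11221)/46) = √(-337798 + (1/114)*(1/46)*13042) = √(-337798 + 6521/2622) = √(-885699835/2622) = I*√2322304967370/2622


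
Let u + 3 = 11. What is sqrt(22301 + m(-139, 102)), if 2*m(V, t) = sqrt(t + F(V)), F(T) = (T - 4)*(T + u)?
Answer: sqrt(89204 + 2*sqrt(18835))/2 ≈ 149.56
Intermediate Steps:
u = 8 (u = -3 + 11 = 8)
F(T) = (-4 + T)*(8 + T) (F(T) = (T - 4)*(T + 8) = (-4 + T)*(8 + T))
m(V, t) = sqrt(-32 + t + V**2 + 4*V)/2 (m(V, t) = sqrt(t + (-32 + V**2 + 4*V))/2 = sqrt(-32 + t + V**2 + 4*V)/2)
sqrt(22301 + m(-139, 102)) = sqrt(22301 + sqrt(-32 + 102 + (-139)**2 + 4*(-139))/2) = sqrt(22301 + sqrt(-32 + 102 + 19321 - 556)/2) = sqrt(22301 + sqrt(18835)/2)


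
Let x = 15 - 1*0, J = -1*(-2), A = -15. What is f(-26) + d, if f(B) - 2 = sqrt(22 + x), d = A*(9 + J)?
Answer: -163 + sqrt(37) ≈ -156.92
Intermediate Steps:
J = 2
x = 15 (x = 15 + 0 = 15)
d = -165 (d = -15*(9 + 2) = -15*11 = -165)
f(B) = 2 + sqrt(37) (f(B) = 2 + sqrt(22 + 15) = 2 + sqrt(37))
f(-26) + d = (2 + sqrt(37)) - 165 = -163 + sqrt(37)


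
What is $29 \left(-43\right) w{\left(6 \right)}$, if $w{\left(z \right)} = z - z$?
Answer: $0$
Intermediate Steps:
$w{\left(z \right)} = 0$
$29 \left(-43\right) w{\left(6 \right)} = 29 \left(-43\right) 0 = \left(-1247\right) 0 = 0$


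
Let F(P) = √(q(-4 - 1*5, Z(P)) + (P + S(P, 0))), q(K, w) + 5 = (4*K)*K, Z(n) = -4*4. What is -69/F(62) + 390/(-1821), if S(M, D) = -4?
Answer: -130/607 - 69*√377/377 ≈ -3.7678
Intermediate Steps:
Z(n) = -16
q(K, w) = -5 + 4*K² (q(K, w) = -5 + (4*K)*K = -5 + 4*K²)
F(P) = √(315 + P) (F(P) = √((-5 + 4*(-4 - 1*5)²) + (P - 4)) = √((-5 + 4*(-4 - 5)²) + (-4 + P)) = √((-5 + 4*(-9)²) + (-4 + P)) = √((-5 + 4*81) + (-4 + P)) = √((-5 + 324) + (-4 + P)) = √(319 + (-4 + P)) = √(315 + P))
-69/F(62) + 390/(-1821) = -69/√(315 + 62) + 390/(-1821) = -69*√377/377 + 390*(-1/1821) = -69*√377/377 - 130/607 = -130/607 - 69*√377/377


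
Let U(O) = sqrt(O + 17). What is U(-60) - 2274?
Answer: -2274 + I*sqrt(43) ≈ -2274.0 + 6.5574*I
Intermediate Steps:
U(O) = sqrt(17 + O)
U(-60) - 2274 = sqrt(17 - 60) - 2274 = sqrt(-43) - 2274 = I*sqrt(43) - 2274 = -2274 + I*sqrt(43)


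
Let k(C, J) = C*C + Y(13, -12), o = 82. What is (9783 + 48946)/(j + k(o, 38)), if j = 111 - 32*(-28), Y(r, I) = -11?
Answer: 58729/7720 ≈ 7.6074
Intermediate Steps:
j = 1007 (j = 111 + 896 = 1007)
k(C, J) = -11 + C² (k(C, J) = C*C - 11 = C² - 11 = -11 + C²)
(9783 + 48946)/(j + k(o, 38)) = (9783 + 48946)/(1007 + (-11 + 82²)) = 58729/(1007 + (-11 + 6724)) = 58729/(1007 + 6713) = 58729/7720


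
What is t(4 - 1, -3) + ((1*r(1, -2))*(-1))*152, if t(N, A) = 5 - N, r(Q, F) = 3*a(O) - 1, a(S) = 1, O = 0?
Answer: -302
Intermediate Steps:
r(Q, F) = 2 (r(Q, F) = 3*1 - 1 = 3 - 1 = 2)
t(4 - 1, -3) + ((1*r(1, -2))*(-1))*152 = (5 - (4 - 1)) + ((1*2)*(-1))*152 = (5 - 1*3) + (2*(-1))*152 = (5 - 3) - 2*152 = 2 - 304 = -302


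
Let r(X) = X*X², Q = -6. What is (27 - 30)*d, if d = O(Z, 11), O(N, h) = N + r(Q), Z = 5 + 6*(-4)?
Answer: 705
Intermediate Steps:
r(X) = X³
Z = -19 (Z = 5 - 24 = -19)
O(N, h) = -216 + N (O(N, h) = N + (-6)³ = N - 216 = -216 + N)
d = -235 (d = -216 - 19 = -235)
(27 - 30)*d = (27 - 30)*(-235) = -3*(-235) = 705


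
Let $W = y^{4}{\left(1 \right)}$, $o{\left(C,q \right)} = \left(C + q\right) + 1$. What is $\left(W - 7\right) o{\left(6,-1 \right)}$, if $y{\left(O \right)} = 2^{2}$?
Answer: $1494$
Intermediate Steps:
$y{\left(O \right)} = 4$
$o{\left(C,q \right)} = 1 + C + q$
$W = 256$ ($W = 4^{4} = 256$)
$\left(W - 7\right) o{\left(6,-1 \right)} = \left(256 - 7\right) \left(1 + 6 - 1\right) = 249 \cdot 6 = 1494$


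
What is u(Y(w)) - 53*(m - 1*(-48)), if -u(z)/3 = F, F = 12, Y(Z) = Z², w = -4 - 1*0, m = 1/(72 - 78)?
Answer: -15427/6 ≈ -2571.2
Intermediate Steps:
m = -⅙ (m = 1/(-6) = -⅙ ≈ -0.16667)
w = -4 (w = -4 + 0 = -4)
u(z) = -36 (u(z) = -3*12 = -36)
u(Y(w)) - 53*(m - 1*(-48)) = -36 - 53*(-⅙ - 1*(-48)) = -36 - 53*(-⅙ + 48) = -36 - 53*287/6 = -36 - 15211/6 = -15427/6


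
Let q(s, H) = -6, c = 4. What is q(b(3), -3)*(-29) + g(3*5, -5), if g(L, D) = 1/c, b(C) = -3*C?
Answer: 697/4 ≈ 174.25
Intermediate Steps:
g(L, D) = ¼ (g(L, D) = 1/4 = ¼)
q(b(3), -3)*(-29) + g(3*5, -5) = -6*(-29) + ¼ = 174 + ¼ = 697/4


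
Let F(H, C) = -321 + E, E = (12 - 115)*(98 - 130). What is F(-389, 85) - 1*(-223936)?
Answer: 226911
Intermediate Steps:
E = 3296 (E = -103*(-32) = 3296)
F(H, C) = 2975 (F(H, C) = -321 + 3296 = 2975)
F(-389, 85) - 1*(-223936) = 2975 - 1*(-223936) = 2975 + 223936 = 226911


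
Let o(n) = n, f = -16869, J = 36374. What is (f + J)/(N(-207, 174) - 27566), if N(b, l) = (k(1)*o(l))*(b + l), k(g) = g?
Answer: -19505/33308 ≈ -0.58560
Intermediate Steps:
N(b, l) = l*(b + l) (N(b, l) = (1*l)*(b + l) = l*(b + l))
(f + J)/(N(-207, 174) - 27566) = (-16869 + 36374)/(174*(-207 + 174) - 27566) = 19505/(174*(-33) - 27566) = 19505/(-5742 - 27566) = 19505/(-33308) = 19505*(-1/33308) = -19505/33308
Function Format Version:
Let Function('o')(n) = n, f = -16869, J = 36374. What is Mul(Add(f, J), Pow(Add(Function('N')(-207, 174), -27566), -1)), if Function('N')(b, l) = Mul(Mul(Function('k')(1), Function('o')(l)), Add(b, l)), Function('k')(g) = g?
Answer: Rational(-19505, 33308) ≈ -0.58560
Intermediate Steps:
Function('N')(b, l) = Mul(l, Add(b, l)) (Function('N')(b, l) = Mul(Mul(1, l), Add(b, l)) = Mul(l, Add(b, l)))
Mul(Add(f, J), Pow(Add(Function('N')(-207, 174), -27566), -1)) = Mul(Add(-16869, 36374), Pow(Add(Mul(174, Add(-207, 174)), -27566), -1)) = Mul(19505, Pow(Add(Mul(174, -33), -27566), -1)) = Mul(19505, Pow(Add(-5742, -27566), -1)) = Mul(19505, Pow(-33308, -1)) = Mul(19505, Rational(-1, 33308)) = Rational(-19505, 33308)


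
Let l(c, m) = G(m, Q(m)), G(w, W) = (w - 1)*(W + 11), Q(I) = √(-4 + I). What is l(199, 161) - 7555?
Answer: -5795 + 160*√157 ≈ -3790.2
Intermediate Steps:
G(w, W) = (-1 + w)*(11 + W)
l(c, m) = -11 - √(-4 + m) + 11*m + m*√(-4 + m) (l(c, m) = -11 - √(-4 + m) + 11*m + √(-4 + m)*m = -11 - √(-4 + m) + 11*m + m*√(-4 + m))
l(199, 161) - 7555 = (-11 - √(-4 + 161) + 11*161 + 161*√(-4 + 161)) - 7555 = (-11 - √157 + 1771 + 161*√157) - 7555 = (1760 + 160*√157) - 7555 = -5795 + 160*√157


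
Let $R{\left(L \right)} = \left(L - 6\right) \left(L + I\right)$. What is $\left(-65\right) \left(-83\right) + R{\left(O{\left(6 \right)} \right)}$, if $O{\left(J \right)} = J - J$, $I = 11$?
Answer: $5329$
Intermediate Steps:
$O{\left(J \right)} = 0$
$R{\left(L \right)} = \left(-6 + L\right) \left(11 + L\right)$ ($R{\left(L \right)} = \left(L - 6\right) \left(L + 11\right) = \left(-6 + L\right) \left(11 + L\right)$)
$\left(-65\right) \left(-83\right) + R{\left(O{\left(6 \right)} \right)} = \left(-65\right) \left(-83\right) + \left(-66 + 0^{2} + 5 \cdot 0\right) = 5395 + \left(-66 + 0 + 0\right) = 5395 - 66 = 5329$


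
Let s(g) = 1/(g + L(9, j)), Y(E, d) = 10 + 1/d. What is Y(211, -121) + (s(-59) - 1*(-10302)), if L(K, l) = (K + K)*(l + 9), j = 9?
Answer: 330654136/32065 ≈ 10312.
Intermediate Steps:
L(K, l) = 2*K*(9 + l) (L(K, l) = (2*K)*(9 + l) = 2*K*(9 + l))
s(g) = 1/(324 + g) (s(g) = 1/(g + 2*9*(9 + 9)) = 1/(g + 2*9*18) = 1/(g + 324) = 1/(324 + g))
Y(211, -121) + (s(-59) - 1*(-10302)) = (10 + 1/(-121)) + (1/(324 - 59) - 1*(-10302)) = (10 - 1/121) + (1/265 + 10302) = 1209/121 + (1/265 + 10302) = 1209/121 + 2730031/265 = 330654136/32065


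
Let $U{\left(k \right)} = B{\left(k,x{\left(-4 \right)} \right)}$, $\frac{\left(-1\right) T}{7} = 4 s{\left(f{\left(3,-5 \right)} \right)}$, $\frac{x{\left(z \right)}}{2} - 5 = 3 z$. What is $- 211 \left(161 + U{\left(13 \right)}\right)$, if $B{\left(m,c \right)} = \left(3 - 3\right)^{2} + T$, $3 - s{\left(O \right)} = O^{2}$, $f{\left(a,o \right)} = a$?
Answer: $-69419$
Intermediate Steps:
$x{\left(z \right)} = 10 + 6 z$ ($x{\left(z \right)} = 10 + 2 \cdot 3 z = 10 + 6 z$)
$s{\left(O \right)} = 3 - O^{2}$
$T = 168$ ($T = - 7 \cdot 4 \left(3 - 3^{2}\right) = - 7 \cdot 4 \left(3 - 9\right) = - 7 \cdot 4 \left(-6\right) = \left(-7\right) \left(-24\right) = 168$)
$B{\left(m,c \right)} = 168$ ($B{\left(m,c \right)} = \left(3 - 3\right)^{2} + 168 = 0^{2} + 168 = 0 + 168 = 168$)
$U{\left(k \right)} = 168$
$- 211 \left(161 + U{\left(13 \right)}\right) = - 211 \left(161 + 168\right) = \left(-211\right) 329 = -69419$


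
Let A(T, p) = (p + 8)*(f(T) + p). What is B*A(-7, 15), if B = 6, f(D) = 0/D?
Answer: 2070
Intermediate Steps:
f(D) = 0
A(T, p) = p*(8 + p) (A(T, p) = (p + 8)*(0 + p) = (8 + p)*p = p*(8 + p))
B*A(-7, 15) = 6*(15*(8 + 15)) = 6*(15*23) = 6*345 = 2070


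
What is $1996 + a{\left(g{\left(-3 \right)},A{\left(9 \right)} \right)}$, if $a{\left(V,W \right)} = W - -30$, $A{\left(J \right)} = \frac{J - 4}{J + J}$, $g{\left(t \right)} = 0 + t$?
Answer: $\frac{36473}{18} \approx 2026.3$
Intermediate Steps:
$g{\left(t \right)} = t$
$A{\left(J \right)} = \frac{-4 + J}{2 J}$
$a{\left(V,W \right)} = 30 + W$ ($a{\left(V,W \right)} = W + 30 = 30 + W$)
$1996 + a{\left(g{\left(-3 \right)},A{\left(9 \right)} \right)} = 1996 + \left(30 + \frac{-4 + 9}{2 \cdot 9}\right) = 1996 + \left(30 + \frac{1}{2} \cdot \frac{1}{9} \cdot 5\right) = 1996 + \left(30 + \frac{5}{18}\right) = 1996 + \frac{545}{18} = \frac{36473}{18}$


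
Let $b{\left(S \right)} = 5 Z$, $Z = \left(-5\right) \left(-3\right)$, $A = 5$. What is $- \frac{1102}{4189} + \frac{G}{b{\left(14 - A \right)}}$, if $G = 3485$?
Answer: $\frac{2903203}{62835} \approx 46.204$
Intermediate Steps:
$Z = 15$
$b{\left(S \right)} = 75$ ($b{\left(S \right)} = 5 \cdot 15 = 75$)
$- \frac{1102}{4189} + \frac{G}{b{\left(14 - A \right)}} = - \frac{1102}{4189} + \frac{3485}{75} = \left(-1102\right) \frac{1}{4189} + 3485 \cdot \frac{1}{75} = - \frac{1102}{4189} + \frac{697}{15} = \frac{2903203}{62835}$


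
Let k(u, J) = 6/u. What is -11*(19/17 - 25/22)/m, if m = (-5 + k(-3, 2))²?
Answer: 1/238 ≈ 0.0042017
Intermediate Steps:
m = 49 (m = (-5 + 6/(-3))² = (-5 + 6*(-⅓))² = (-5 - 2)² = (-7)² = 49)
-11*(19/17 - 25/22)/m = -11*(19/17 - 25/22)/49 = -(-7)/(34*49) = -11*(-1/2618) = 1/238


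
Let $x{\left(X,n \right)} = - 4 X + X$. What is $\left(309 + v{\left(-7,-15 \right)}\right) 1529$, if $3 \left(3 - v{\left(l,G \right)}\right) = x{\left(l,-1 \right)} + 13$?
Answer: $\frac{1379158}{3} \approx 4.5972 \cdot 10^{5}$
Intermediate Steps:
$x{\left(X,n \right)} = - 3 X$
$v{\left(l,G \right)} = - \frac{4}{3} + l$ ($v{\left(l,G \right)} = 3 - \frac{- 3 l + 13}{3} = 3 - \frac{13 - 3 l}{3} = 3 + \left(- \frac{13}{3} + l\right) = - \frac{4}{3} + l$)
$\left(309 + v{\left(-7,-15 \right)}\right) 1529 = \left(309 - \frac{25}{3}\right) 1529 = \frac{902}{3} \cdot 1529 = \frac{1379158}{3}$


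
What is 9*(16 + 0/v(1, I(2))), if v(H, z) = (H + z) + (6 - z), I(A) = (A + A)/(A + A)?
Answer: 144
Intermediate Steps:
I(A) = 1 (I(A) = (2*A)/((2*A)) = (2*A)*(1/(2*A)) = 1)
v(H, z) = 6 + H
9*(16 + 0/v(1, I(2))) = 9*(16 + 0/(6 + 1)) = 9*(16 + 0/7) = 9*(16 + 0*(1/7)) = 9*(16 + 0) = 9*16 = 144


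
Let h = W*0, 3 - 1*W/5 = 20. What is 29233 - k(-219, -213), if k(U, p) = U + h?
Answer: 29452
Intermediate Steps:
W = -85 (W = 15 - 5*20 = 15 - 100 = -85)
h = 0 (h = -85*0 = 0)
k(U, p) = U (k(U, p) = U + 0 = U)
29233 - k(-219, -213) = 29233 - 1*(-219) = 29233 + 219 = 29452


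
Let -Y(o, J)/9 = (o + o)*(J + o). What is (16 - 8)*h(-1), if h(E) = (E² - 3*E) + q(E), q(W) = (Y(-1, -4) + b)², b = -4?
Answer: 70720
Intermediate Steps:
Y(o, J) = -18*o*(J + o) (Y(o, J) = -9*(o + o)*(J + o) = -9*2*o*(J + o) = -18*o*(J + o))
q(W) = 8836 (q(W) = (-18*(-1)*(-4 - 1) - 4)² = (-18*(-1)*(-5) - 4)² = (-90 - 4)² = (-94)² = 8836)
h(E) = 8836 + E² - 3*E (h(E) = (E² - 3*E) + 8836 = 8836 + E² - 3*E)
(16 - 8)*h(-1) = (16 - 8)*(8836 + (-1)² - 3*(-1)) = 8*(8836 + 1 + 3) = 8*8840 = 70720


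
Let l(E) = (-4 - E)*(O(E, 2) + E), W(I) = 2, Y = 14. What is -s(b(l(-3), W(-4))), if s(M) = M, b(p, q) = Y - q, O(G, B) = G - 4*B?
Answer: -12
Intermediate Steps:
l(E) = (-8 + 2*E)*(-4 - E) (l(E) = (-4 - E)*((E - 4*2) + E) = (-4 - E)*((E - 8) + E) = (-4 - E)*((-8 + E) + E) = (-4 - E)*(-8 + 2*E) = (-8 + 2*E)*(-4 - E))
b(p, q) = 14 - q
-s(b(l(-3), W(-4))) = -(14 - 1*2) = -(14 - 2) = -1*12 = -12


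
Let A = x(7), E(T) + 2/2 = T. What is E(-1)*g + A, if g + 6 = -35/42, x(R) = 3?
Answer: 50/3 ≈ 16.667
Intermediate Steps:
g = -41/6 (g = -6 - 35/42 = -6 - 35*1/42 = -6 - ⅚ = -41/6 ≈ -6.8333)
E(T) = -1 + T
A = 3
E(-1)*g + A = (-1 - 1)*(-41/6) + 3 = -2*(-41/6) + 3 = 41/3 + 3 = 50/3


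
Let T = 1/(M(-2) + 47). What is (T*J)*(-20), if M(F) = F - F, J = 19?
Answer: -380/47 ≈ -8.0851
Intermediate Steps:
M(F) = 0
T = 1/47 (T = 1/(0 + 47) = 1/47 ≈ 0.021277)
(T*J)*(-20) = ((1/47)*19)*(-20) = (19/47)*(-20) = -380/47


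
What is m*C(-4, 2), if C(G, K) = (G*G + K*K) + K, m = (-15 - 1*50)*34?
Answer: -48620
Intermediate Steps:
m = -2210 (m = (-15 - 50)*34 = -65*34 = -2210)
C(G, K) = K + G² + K² (C(G, K) = (G² + K²) + K = K + G² + K²)
m*C(-4, 2) = -2210*(2 + (-4)² + 2²) = -2210*(2 + 16 + 4) = -2210*22 = -48620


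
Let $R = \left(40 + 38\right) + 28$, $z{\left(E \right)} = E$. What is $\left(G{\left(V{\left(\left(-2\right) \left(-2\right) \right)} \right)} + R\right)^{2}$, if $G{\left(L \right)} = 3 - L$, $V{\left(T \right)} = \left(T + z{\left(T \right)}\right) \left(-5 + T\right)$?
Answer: $13689$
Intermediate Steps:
$R = 106$ ($R = 78 + 28 = 106$)
$V{\left(T \right)} = 2 T \left(-5 + T\right)$ ($V{\left(T \right)} = \left(T + T\right) \left(-5 + T\right) = 2 T \left(-5 + T\right)$)
$\left(G{\left(V{\left(\left(-2\right) \left(-2\right) \right)} \right)} + R\right)^{2} = \left(\left(3 - 2 \left(\left(-2\right) \left(-2\right)\right) \left(-5 - -4\right)\right) + 106\right)^{2} = \left(\left(3 - 2 \cdot 4 \left(-5 + 4\right)\right) + 106\right)^{2} = \left(\left(3 - 2 \cdot 4 \left(-1\right)\right) + 106\right)^{2} = \left(\left(3 - -8\right) + 106\right)^{2} = \left(\left(3 + 8\right) + 106\right)^{2} = \left(11 + 106\right)^{2} = 117^{2} = 13689$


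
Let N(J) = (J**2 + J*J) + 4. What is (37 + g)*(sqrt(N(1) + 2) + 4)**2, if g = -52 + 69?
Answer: 1296 + 864*sqrt(2) ≈ 2517.9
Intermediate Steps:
N(J) = 4 + 2*J**2 (N(J) = (J**2 + J**2) + 4 = 2*J**2 + 4 = 4 + 2*J**2)
g = 17
(37 + g)*(sqrt(N(1) + 2) + 4)**2 = (37 + 17)*(sqrt((4 + 2*1**2) + 2) + 4)**2 = 54*(sqrt((4 + 2*1) + 2) + 4)**2 = 54*(sqrt((4 + 2) + 2) + 4)**2 = 54*(sqrt(6 + 2) + 4)**2 = 54*(sqrt(8) + 4)**2 = 54*(2*sqrt(2) + 4)**2 = 54*(4 + 2*sqrt(2))**2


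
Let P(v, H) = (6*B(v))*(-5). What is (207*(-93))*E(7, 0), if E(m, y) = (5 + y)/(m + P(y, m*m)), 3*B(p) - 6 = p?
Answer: 96255/53 ≈ 1816.1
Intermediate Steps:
B(p) = 2 + p/3
P(v, H) = -60 - 10*v (P(v, H) = (6*(2 + v/3))*(-5) = (12 + 2*v)*(-5) = -60 - 10*v)
E(m, y) = (5 + y)/(-60 + m - 10*y) (E(m, y) = (5 + y)/(m + (-60 - 10*y)) = (5 + y)/(-60 + m - 10*y))
(207*(-93))*E(7, 0) = (207*(-93))*((5 + 0)/(-60 + 7 - 10*0)) = -19251*5/(-60 + 7 + 0) = -19251*5/(-53) = -(-19251)*5/53 = -19251*(-5/53) = 96255/53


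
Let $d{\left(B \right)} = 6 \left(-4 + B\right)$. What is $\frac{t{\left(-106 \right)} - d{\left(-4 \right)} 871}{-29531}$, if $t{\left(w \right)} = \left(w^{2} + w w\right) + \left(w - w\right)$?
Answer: $- \frac{64280}{29531} \approx -2.1767$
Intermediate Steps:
$d{\left(B \right)} = -24 + 6 B$
$t{\left(w \right)} = 2 w^{2}$ ($t{\left(w \right)} = \left(w^{2} + w^{2}\right) + 0 = 2 w^{2} + 0 = 2 w^{2}$)
$\frac{t{\left(-106 \right)} - d{\left(-4 \right)} 871}{-29531} = \frac{2 \left(-106\right)^{2} - \left(-24 + 6 \left(-4\right)\right) 871}{-29531} = \left(2 \cdot 11236 - \left(-24 - 24\right) 871\right) \left(- \frac{1}{29531}\right) = \left(22472 - \left(-48\right) 871\right) \left(- \frac{1}{29531}\right) = \left(22472 - -41808\right) \left(- \frac{1}{29531}\right) = \left(22472 + 41808\right) \left(- \frac{1}{29531}\right) = 64280 \left(- \frac{1}{29531}\right) = - \frac{64280}{29531}$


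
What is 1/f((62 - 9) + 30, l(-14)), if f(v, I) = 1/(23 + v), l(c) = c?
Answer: 106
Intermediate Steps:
1/f((62 - 9) + 30, l(-14)) = 1/(1/(23 + ((62 - 9) + 30))) = 1/(1/(23 + (53 + 30))) = 1/(1/(23 + 83)) = 1/(1/106) = 106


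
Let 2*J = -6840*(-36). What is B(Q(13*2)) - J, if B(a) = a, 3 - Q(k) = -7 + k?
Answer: -123136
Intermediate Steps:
Q(k) = 10 - k (Q(k) = 3 - (-7 + k) = 3 + (7 - k) = 10 - k)
J = 123120 (J = (-6840*(-36))/2 = (1/2)*246240 = 123120)
B(Q(13*2)) - J = (10 - 13*2) - 1*123120 = (10 - 1*26) - 123120 = (10 - 26) - 123120 = -16 - 123120 = -123136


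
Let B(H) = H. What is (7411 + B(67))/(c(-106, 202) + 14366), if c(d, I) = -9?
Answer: 7478/14357 ≈ 0.52086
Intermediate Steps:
(7411 + B(67))/(c(-106, 202) + 14366) = (7411 + 67)/(-9 + 14366) = 7478/14357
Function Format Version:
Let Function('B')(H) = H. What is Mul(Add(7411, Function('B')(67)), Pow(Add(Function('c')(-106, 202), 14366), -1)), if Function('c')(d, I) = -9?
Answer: Rational(7478, 14357) ≈ 0.52086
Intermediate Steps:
Mul(Add(7411, Function('B')(67)), Pow(Add(Function('c')(-106, 202), 14366), -1)) = Mul(Add(7411, 67), Pow(Add(-9, 14366), -1)) = Mul(7478, Pow(14357, -1)) = Mul(7478, Rational(1, 14357)) = Rational(7478, 14357)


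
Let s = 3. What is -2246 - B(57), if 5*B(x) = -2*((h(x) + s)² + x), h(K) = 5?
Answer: -10988/5 ≈ -2197.6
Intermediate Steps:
B(x) = -128/5 - 2*x/5 (B(x) = (-2*((5 + 3)² + x))/5 = (-2*(8² + x))/5 = (-2*(64 + x))/5 = (-128 - 2*x)/5 = -128/5 - 2*x/5)
-2246 - B(57) = -2246 - (-128/5 - ⅖*57) = -2246 - (-128/5 - 114/5) = -2246 - 1*(-242/5) = -2246 + 242/5 = -10988/5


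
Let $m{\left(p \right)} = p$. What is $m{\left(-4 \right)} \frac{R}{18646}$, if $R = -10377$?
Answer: $\frac{20754}{9323} \approx 2.2261$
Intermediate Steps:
$m{\left(-4 \right)} \frac{R}{18646} = - 4 \left(- \frac{10377}{18646}\right) = - 4 \left(\left(-10377\right) \frac{1}{18646}\right) = \left(-4\right) \left(- \frac{10377}{18646}\right) = \frac{20754}{9323}$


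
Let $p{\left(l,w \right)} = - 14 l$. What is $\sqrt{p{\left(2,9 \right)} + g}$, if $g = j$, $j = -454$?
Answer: $i \sqrt{482} \approx 21.954 i$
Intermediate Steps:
$g = -454$
$\sqrt{p{\left(2,9 \right)} + g} = \sqrt{\left(-14\right) 2 - 454} = \sqrt{-28 - 454} = \sqrt{-482} = i \sqrt{482}$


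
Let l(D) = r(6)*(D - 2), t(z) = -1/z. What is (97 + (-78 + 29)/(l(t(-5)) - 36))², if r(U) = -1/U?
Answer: 25170289/2601 ≈ 9677.2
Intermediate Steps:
l(D) = ⅓ - D/6 (l(D) = (-1/6)*(D - 2) = (-1*⅙)*(-2 + D) = -(-2 + D)/6 = ⅓ - D/6)
(97 + (-78 + 29)/(l(t(-5)) - 36))² = (97 + (-78 + 29)/((⅓ - (-1)/(6*(-5))) - 36))² = (97 - 49/((⅓ - (-1)*(-1)/(6*5)) - 36))² = (97 - 49/((⅓ - ⅙*⅕) - 36))² = (97 - 49/((⅓ - 1/30) - 36))² = (97 - 49/(3/10 - 36))² = (97 - 49/(-357/10))² = (97 - 49*(-10/357))² = (97 + 70/51)² = (5017/51)² = 25170289/2601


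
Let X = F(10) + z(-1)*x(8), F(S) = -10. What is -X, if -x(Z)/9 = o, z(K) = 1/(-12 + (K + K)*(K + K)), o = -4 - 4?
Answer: 19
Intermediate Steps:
o = -8
z(K) = 1/(-12 + 4*K²) (z(K) = 1/(-12 + (2*K)*(2*K)) = 1/(-12 + 4*K²))
x(Z) = 72 (x(Z) = -9*(-8) = 72)
X = -19 (X = -10 + (1/(4*(-3 + (-1)²)))*72 = -10 + (1/(4*(-3 + 1)))*72 = -10 + ((¼)/(-2))*72 = -10 + ((¼)*(-½))*72 = -10 - ⅛*72 = -10 - 9 = -19)
-X = -1*(-19) = 19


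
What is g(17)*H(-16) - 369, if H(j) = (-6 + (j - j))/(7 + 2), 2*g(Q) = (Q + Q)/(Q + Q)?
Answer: -1108/3 ≈ -369.33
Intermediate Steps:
g(Q) = ½ (g(Q) = ((Q + Q)/(Q + Q))/2 = ((2*Q)/((2*Q)))/2 = ((2*Q)*(1/(2*Q)))/2 = (½)*1 = ½)
H(j) = -⅔ (H(j) = (-6 + 0)/9 = -6*⅑ = -⅔)
g(17)*H(-16) - 369 = (½)*(-⅔) - 369 = -⅓ - 369 = -1108/3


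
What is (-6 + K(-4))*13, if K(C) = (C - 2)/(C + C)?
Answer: -273/4 ≈ -68.250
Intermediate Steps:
K(C) = (-2 + C)/(2*C) (K(C) = (-2 + C)/((2*C)) = (-2 + C)*(1/(2*C)) = (-2 + C)/(2*C))
(-6 + K(-4))*13 = (-6 + (1/2)*(-2 - 4)/(-4))*13 = (-6 + (1/2)*(-1/4)*(-6))*13 = (-6 + 3/4)*13 = -21/4*13 = -273/4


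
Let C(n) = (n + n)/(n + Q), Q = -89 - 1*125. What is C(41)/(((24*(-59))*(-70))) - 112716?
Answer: -966413458121/8573880 ≈ -1.1272e+5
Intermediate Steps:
Q = -214 (Q = -89 - 125 = -214)
C(n) = 2*n/(-214 + n) (C(n) = (n + n)/(n - 214) = (2*n)/(-214 + n) = 2*n/(-214 + n))
C(41)/(((24*(-59))*(-70))) - 112716 = (2*41/(-214 + 41))/(((24*(-59))*(-70))) - 112716 = (2*41/(-173))/((-1416*(-70))) - 112716 = (2*41*(-1/173))/99120 - 112716 = -82/173*1/99120 - 112716 = -41/8573880 - 112716 = -966413458121/8573880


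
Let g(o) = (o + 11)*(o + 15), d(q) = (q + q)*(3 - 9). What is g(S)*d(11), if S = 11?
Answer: -75504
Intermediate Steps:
d(q) = -12*q (d(q) = (2*q)*(-6) = -12*q)
g(o) = (11 + o)*(15 + o)
g(S)*d(11) = (165 + 11**2 + 26*11)*(-12*11) = (165 + 121 + 286)*(-132) = 572*(-132) = -75504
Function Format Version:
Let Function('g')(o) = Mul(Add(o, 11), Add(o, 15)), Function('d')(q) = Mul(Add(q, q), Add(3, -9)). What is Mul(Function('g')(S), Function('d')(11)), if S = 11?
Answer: -75504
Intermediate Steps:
Function('d')(q) = Mul(-12, q) (Function('d')(q) = Mul(Mul(2, q), -6) = Mul(-12, q))
Function('g')(o) = Mul(Add(11, o), Add(15, o))
Mul(Function('g')(S), Function('d')(11)) = Mul(Add(165, Pow(11, 2), Mul(26, 11)), Mul(-12, 11)) = Mul(Add(165, 121, 286), -132) = Mul(572, -132) = -75504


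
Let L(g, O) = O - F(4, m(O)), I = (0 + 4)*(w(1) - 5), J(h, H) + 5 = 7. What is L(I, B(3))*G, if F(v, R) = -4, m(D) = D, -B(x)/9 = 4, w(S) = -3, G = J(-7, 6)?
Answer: -64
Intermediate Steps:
J(h, H) = 2 (J(h, H) = -5 + 7 = 2)
G = 2
B(x) = -36 (B(x) = -9*4 = -36)
I = -32 (I = (0 + 4)*(-3 - 5) = 4*(-8) = -32)
L(g, O) = 4 + O (L(g, O) = O - 1*(-4) = O + 4 = 4 + O)
L(I, B(3))*G = (4 - 36)*2 = -32*2 = -64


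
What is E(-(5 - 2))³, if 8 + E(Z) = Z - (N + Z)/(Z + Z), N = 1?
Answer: -39304/27 ≈ -1455.7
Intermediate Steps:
E(Z) = -8 + Z - (1 + Z)/(2*Z) (E(Z) = -8 + (Z - (1 + Z)/(Z + Z)) = -8 + (Z - (1 + Z)/(2*Z)) = -8 + Z - (1 + Z)/(2*Z))
E(-(5 - 2))³ = (-17/2 - (5 - 2) - (-1/(5 - 2))/2)³ = (-17/2 - 1*3 - 1/(2*((-1*3))))³ = (-17/2 - 3 - ½/(-3))³ = (-17/2 - 3 - ½*(-⅓))³ = (-17/2 - 3 + ⅙)³ = (-34/3)³ = -39304/27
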